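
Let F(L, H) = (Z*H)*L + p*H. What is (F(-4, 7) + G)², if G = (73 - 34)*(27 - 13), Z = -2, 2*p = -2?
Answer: 354025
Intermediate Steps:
p = -1 (p = (½)*(-2) = -1)
G = 546 (G = 39*14 = 546)
F(L, H) = -H - 2*H*L (F(L, H) = (-2*H)*L - H = -2*H*L - H = -H - 2*H*L)
(F(-4, 7) + G)² = (7*(-1 - 2*(-4)) + 546)² = (7*(-1 + 8) + 546)² = (7*7 + 546)² = (49 + 546)² = 595² = 354025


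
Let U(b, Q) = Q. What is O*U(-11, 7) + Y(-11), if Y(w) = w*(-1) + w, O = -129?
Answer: -903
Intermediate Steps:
Y(w) = 0 (Y(w) = -w + w = 0)
O*U(-11, 7) + Y(-11) = -129*7 + 0 = -903 + 0 = -903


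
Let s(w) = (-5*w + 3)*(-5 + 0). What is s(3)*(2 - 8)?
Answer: -360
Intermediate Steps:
s(w) = -15 + 25*w (s(w) = (3 - 5*w)*(-5) = -15 + 25*w)
s(3)*(2 - 8) = (-15 + 25*3)*(2 - 8) = (-15 + 75)*(-6) = 60*(-6) = -360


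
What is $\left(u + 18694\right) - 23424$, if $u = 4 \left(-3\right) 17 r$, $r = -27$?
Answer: $778$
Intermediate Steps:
$u = 5508$ ($u = 4 \left(-3\right) 17 \left(-27\right) = \left(-12\right) 17 \left(-27\right) = \left(-204\right) \left(-27\right) = 5508$)
$\left(u + 18694\right) - 23424 = \left(5508 + 18694\right) - 23424 = 24202 - 23424 = 778$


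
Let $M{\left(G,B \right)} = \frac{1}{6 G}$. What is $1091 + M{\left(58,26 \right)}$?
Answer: $\frac{379669}{348} \approx 1091.0$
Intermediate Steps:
$M{\left(G,B \right)} = \frac{1}{6 G}$
$1091 + M{\left(58,26 \right)} = 1091 + \frac{1}{6 \cdot 58} = 1091 + \frac{1}{6} \cdot \frac{1}{58} = 1091 + \frac{1}{348} = \frac{379669}{348}$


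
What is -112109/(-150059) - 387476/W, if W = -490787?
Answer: 113165900867/73647006433 ≈ 1.5366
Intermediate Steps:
-112109/(-150059) - 387476/W = -112109/(-150059) - 387476/(-490787) = -112109*(-1/150059) - 387476*(-1/490787) = 112109/150059 + 387476/490787 = 113165900867/73647006433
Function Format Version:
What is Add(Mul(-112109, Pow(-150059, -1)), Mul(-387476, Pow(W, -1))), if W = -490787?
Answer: Rational(113165900867, 73647006433) ≈ 1.5366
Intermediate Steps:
Add(Mul(-112109, Pow(-150059, -1)), Mul(-387476, Pow(W, -1))) = Add(Mul(-112109, Pow(-150059, -1)), Mul(-387476, Pow(-490787, -1))) = Add(Mul(-112109, Rational(-1, 150059)), Mul(-387476, Rational(-1, 490787))) = Add(Rational(112109, 150059), Rational(387476, 490787)) = Rational(113165900867, 73647006433)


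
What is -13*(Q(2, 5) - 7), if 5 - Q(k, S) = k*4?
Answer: 130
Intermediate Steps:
Q(k, S) = 5 - 4*k (Q(k, S) = 5 - k*4 = 5 - 4*k)
-13*(Q(2, 5) - 7) = -13*((5 - 4*2) - 7) = -13*((5 - 8) - 7) = -13*(-3 - 7) = -13*(-10) = 130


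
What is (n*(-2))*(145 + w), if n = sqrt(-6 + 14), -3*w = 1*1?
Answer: -1736*sqrt(2)/3 ≈ -818.36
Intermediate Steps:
w = -1/3 ≈ -0.33333
n = 2*sqrt(2) (n = sqrt(8) = 2*sqrt(2) ≈ 2.8284)
(n*(-2))*(145 + w) = ((2*sqrt(2))*(-2))*(145 - 1/3) = -4*sqrt(2)*(434/3) = -1736*sqrt(2)/3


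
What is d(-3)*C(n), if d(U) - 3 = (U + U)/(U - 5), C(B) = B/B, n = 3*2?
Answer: 15/4 ≈ 3.7500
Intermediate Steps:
n = 6
C(B) = 1
d(U) = 3 + 2*U/(-5 + U) (d(U) = 3 + (U + U)/(U - 5) = 3 + (2*U)/(-5 + U) = 3 + 2*U/(-5 + U))
d(-3)*C(n) = (5*(-3 - 3)/(-5 - 3))*1 = (5*(-6)/(-8))*1 = (5*(-1/8)*(-6))*1 = (15/4)*1 = 15/4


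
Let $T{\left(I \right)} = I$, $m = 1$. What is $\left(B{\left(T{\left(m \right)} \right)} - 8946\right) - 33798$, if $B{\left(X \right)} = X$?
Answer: $-42743$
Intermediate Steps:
$\left(B{\left(T{\left(m \right)} \right)} - 8946\right) - 33798 = \left(1 - 8946\right) - 33798 = -8945 - 33798 = -42743$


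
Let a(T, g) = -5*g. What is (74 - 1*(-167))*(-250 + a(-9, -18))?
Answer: -38560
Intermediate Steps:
(74 - 1*(-167))*(-250 + a(-9, -18)) = (74 - 1*(-167))*(-250 - 5*(-18)) = (74 + 167)*(-250 + 90) = 241*(-160) = -38560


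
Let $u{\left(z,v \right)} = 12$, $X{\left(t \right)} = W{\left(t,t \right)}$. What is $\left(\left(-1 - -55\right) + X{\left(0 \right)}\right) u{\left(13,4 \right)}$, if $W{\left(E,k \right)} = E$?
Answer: $648$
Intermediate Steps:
$X{\left(t \right)} = t$
$\left(\left(-1 - -55\right) + X{\left(0 \right)}\right) u{\left(13,4 \right)} = \left(\left(-1 - -55\right) + 0\right) 12 = \left(\left(-1 + 55\right) + 0\right) 12 = \left(54 + 0\right) 12 = 54 \cdot 12 = 648$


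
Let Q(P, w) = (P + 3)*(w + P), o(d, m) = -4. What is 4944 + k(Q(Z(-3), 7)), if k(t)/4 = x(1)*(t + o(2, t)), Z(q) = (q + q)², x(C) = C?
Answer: 11636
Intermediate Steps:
Z(q) = 4*q² (Z(q) = (2*q)² = 4*q²)
Q(P, w) = (3 + P)*(P + w)
k(t) = -16 + 4*t (k(t) = 4*(1*(t - 4)) = 4*(1*(-4 + t)) = 4*(-4 + t) = -16 + 4*t)
4944 + k(Q(Z(-3), 7)) = 4944 + (-16 + 4*((4*(-3)²)² + 3*(4*(-3)²) + 3*7 + (4*(-3)²)*7)) = 4944 + (-16 + 4*((4*9)² + 3*(4*9) + 21 + (4*9)*7)) = 4944 + (-16 + 4*(36² + 3*36 + 21 + 36*7)) = 4944 + (-16 + 4*(1296 + 108 + 21 + 252)) = 4944 + (-16 + 4*1677) = 4944 + (-16 + 6708) = 4944 + 6692 = 11636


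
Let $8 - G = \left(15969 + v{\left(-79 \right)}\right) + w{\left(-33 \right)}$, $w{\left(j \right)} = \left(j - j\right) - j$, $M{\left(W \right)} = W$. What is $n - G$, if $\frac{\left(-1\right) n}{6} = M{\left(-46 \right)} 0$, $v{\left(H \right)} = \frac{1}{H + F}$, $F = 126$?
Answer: $\frac{751719}{47} \approx 15994.0$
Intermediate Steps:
$v{\left(H \right)} = \frac{1}{126 + H}$ ($v{\left(H \right)} = \frac{1}{H + 126} = \frac{1}{126 + H}$)
$w{\left(j \right)} = - j$ ($w{\left(j \right)} = 0 - j = - j$)
$G = - \frac{751719}{47}$ ($G = 8 - \left(\left(15969 + \frac{1}{126 - 79}\right) - -33\right) = 8 - \left(\left(15969 + \frac{1}{47}\right) + 33\right) = 8 - \left(\frac{750544}{47} + 33\right) = 8 - \frac{752095}{47} = - \frac{751719}{47} \approx -15994.0$)
$n = 0$ ($n = - 6 \left(\left(-46\right) 0\right) = \left(-6\right) 0 = 0$)
$n - G = 0 - - \frac{751719}{47} = 0 + \frac{751719}{47} = \frac{751719}{47}$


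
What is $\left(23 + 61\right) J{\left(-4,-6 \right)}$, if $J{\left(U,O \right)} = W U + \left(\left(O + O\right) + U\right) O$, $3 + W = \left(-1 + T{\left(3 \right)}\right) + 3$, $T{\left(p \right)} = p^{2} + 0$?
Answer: $5376$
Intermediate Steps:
$T{\left(p \right)} = p^{2}$
$W = 8$ ($W = -3 + \left(\left(-1 + 3^{2}\right) + 3\right) = -3 + \left(\left(-1 + 9\right) + 3\right) = -3 + \left(8 + 3\right) = -3 + 11 = 8$)
$J{\left(U,O \right)} = 8 U + O \left(U + 2 O\right)$ ($J{\left(U,O \right)} = 8 U + \left(\left(O + O\right) + U\right) O = 8 U + \left(2 O + U\right) O = 8 U + \left(U + 2 O\right) O = 8 U + O \left(U + 2 O\right)$)
$\left(23 + 61\right) J{\left(-4,-6 \right)} = \left(23 + 61\right) \left(2 \left(-6\right)^{2} + 8 \left(-4\right) - -24\right) = 84 \left(2 \cdot 36 - 32 + 24\right) = 84 \left(72 - 32 + 24\right) = 84 \cdot 64 = 5376$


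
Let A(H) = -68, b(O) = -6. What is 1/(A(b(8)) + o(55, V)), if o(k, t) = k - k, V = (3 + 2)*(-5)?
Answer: -1/68 ≈ -0.014706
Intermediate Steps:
V = -25 (V = 5*(-5) = -25)
o(k, t) = 0
1/(A(b(8)) + o(55, V)) = 1/(-68 + 0) = 1/(-68) = -1/68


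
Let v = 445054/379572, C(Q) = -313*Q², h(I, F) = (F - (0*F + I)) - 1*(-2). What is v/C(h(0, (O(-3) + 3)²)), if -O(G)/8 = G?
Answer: -222527/31742656101498 ≈ -7.0103e-9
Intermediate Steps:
O(G) = -8*G
h(I, F) = 2 + F - I (h(I, F) = (F - (0 + I)) + 2 = (F - I) + 2 = 2 + F - I)
v = 222527/189786 (v = 445054*(1/379572) = 222527/189786 ≈ 1.1725)
v/C(h(0, (O(-3) + 3)²)) = 222527/(189786*((-313*(2 + (-8*(-3) + 3)² - 1*0)²))) = 222527/(189786*((-313*(2 + (24 + 3)² + 0)²))) = 222527/(189786*((-313*(2 + 27² + 0)²))) = 222527/(189786*((-313*(2 + 729 + 0)²))) = 222527/(189786*((-313*731²))) = 222527/(189786*((-313*534361))) = (222527/189786)/(-167254993) = (222527/189786)*(-1/167254993) = -222527/31742656101498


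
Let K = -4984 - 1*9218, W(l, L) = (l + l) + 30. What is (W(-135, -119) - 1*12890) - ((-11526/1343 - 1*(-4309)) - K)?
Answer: -2498961/79 ≈ -31632.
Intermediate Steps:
W(l, L) = 30 + 2*l (W(l, L) = 2*l + 30 = 30 + 2*l)
K = -14202 (K = -4984 - 9218 = -14202)
(W(-135, -119) - 1*12890) - ((-11526/1343 - 1*(-4309)) - K) = ((30 + 2*(-135)) - 1*12890) - ((-11526/1343 - 1*(-4309)) - 1*(-14202)) = ((30 - 270) - 12890) - ((-11526*1/1343 + 4309) + 14202) = (-240 - 12890) - ((-678/79 + 4309) + 14202) = -13130 - (339733/79 + 14202) = -13130 - 1*1461691/79 = -13130 - 1461691/79 = -2498961/79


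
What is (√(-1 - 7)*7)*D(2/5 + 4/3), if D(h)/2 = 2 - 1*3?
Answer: -28*I*√2 ≈ -39.598*I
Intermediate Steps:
D(h) = -2 (D(h) = 2*(2 - 1*3) = 2*(2 - 3) = 2*(-1) = -2)
(√(-1 - 7)*7)*D(2/5 + 4/3) = (√(-1 - 7)*7)*(-2) = (√(-8)*7)*(-2) = ((2*I*√2)*7)*(-2) = (14*I*√2)*(-2) = -28*I*√2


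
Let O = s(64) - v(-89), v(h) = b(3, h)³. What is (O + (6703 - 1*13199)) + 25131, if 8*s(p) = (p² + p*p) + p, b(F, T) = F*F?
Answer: 18938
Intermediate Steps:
b(F, T) = F²
s(p) = p²/4 + p/8 (s(p) = ((p² + p*p) + p)/8 = ((p² + p²) + p)/8 = (2*p² + p)/8 = (p + 2*p²)/8 = p²/4 + p/8)
v(h) = 729 (v(h) = (3²)³ = 9³ = 729)
O = 303 (O = (⅛)*64*(1 + 2*64) - 1*729 = (⅛)*64*(1 + 128) - 729 = (⅛)*64*129 - 729 = 1032 - 729 = 303)
(O + (6703 - 1*13199)) + 25131 = (303 + (6703 - 1*13199)) + 25131 = (303 + (6703 - 13199)) + 25131 = (303 - 6496) + 25131 = -6193 + 25131 = 18938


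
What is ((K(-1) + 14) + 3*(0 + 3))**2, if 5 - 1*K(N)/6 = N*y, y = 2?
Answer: 4225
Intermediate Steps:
K(N) = 30 - 12*N (K(N) = 30 - 6*N*2 = 30 - 12*N)
((K(-1) + 14) + 3*(0 + 3))**2 = (((30 - 12*(-1)) + 14) + 3*(0 + 3))**2 = (((30 + 12) + 14) + 3*3)**2 = ((42 + 14) + 9)**2 = (56 + 9)**2 = 65**2 = 4225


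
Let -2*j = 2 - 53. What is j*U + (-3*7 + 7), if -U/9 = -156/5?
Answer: 35732/5 ≈ 7146.4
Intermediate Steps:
U = 1404/5 (U = -(-1404)/5 = -9*(-156/5) = 1404/5 ≈ 280.80)
j = 51/2 (j = -(2 - 53)/2 = -1/2*(-51) = 51/2 ≈ 25.500)
j*U + (-3*7 + 7) = (51/2)*(1404/5) + (-3*7 + 7) = 35802/5 + (-21 + 7) = 35802/5 - 14 = 35732/5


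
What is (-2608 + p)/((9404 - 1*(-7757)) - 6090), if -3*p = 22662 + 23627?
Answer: -54113/33213 ≈ -1.6293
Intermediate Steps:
p = -46289/3 (p = -(22662 + 23627)/3 = -1/3*46289 = -46289/3 ≈ -15430.)
(-2608 + p)/((9404 - 1*(-7757)) - 6090) = (-2608 - 46289/3)/((9404 - 1*(-7757)) - 6090) = -54113/(3*((9404 + 7757) - 6090)) = -54113/(3*(17161 - 6090)) = -54113/3/11071 = -54113/3*1/11071 = -54113/33213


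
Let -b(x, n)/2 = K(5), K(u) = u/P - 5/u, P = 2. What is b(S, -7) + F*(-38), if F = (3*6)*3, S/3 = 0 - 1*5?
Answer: -2055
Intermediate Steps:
S = -15 (S = 3*(0 - 1*5) = 3*(0 - 5) = 3*(-5) = -15)
K(u) = u/2 - 5/u
b(x, n) = -3 (b(x, n) = -2*((½)*5 - 5/5) = -2*(5/2 - 5*⅕) = -2*(5/2 - 1) = -2*3/2 = -3)
F = 54 (F = 18*3 = 54)
b(S, -7) + F*(-38) = -3 + 54*(-38) = -3 - 2052 = -2055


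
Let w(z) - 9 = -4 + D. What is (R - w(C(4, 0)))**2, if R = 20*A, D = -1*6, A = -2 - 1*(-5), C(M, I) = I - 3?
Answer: 3721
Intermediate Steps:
C(M, I) = -3 + I
A = 3 (A = -2 + 5 = 3)
D = -6
w(z) = -1 (w(z) = 9 + (-4 - 6) = 9 - 10 = -1)
R = 60 (R = 20*3 = 60)
(R - w(C(4, 0)))**2 = (60 - 1*(-1))**2 = (60 + 1)**2 = 61**2 = 3721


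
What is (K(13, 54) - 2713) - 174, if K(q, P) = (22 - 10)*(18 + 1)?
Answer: -2659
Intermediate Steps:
K(q, P) = 228 (K(q, P) = 12*19 = 228)
(K(13, 54) - 2713) - 174 = (228 - 2713) - 174 = -2485 - 174 = -2659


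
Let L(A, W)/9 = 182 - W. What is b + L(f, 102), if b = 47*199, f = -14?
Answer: 10073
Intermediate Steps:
L(A, W) = 1638 - 9*W (L(A, W) = 9*(182 - W) = 1638 - 9*W)
b = 9353
b + L(f, 102) = 9353 + (1638 - 9*102) = 9353 + (1638 - 918) = 9353 + 720 = 10073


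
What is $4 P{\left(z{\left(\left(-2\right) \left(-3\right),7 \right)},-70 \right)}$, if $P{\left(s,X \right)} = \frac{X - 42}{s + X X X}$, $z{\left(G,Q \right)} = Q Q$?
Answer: $\frac{64}{48993} \approx 0.0013063$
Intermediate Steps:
$z{\left(G,Q \right)} = Q^{2}$
$P{\left(s,X \right)} = \frac{-42 + X}{s + X^{3}}$ ($P{\left(s,X \right)} = \frac{-42 + X}{s + X^{2} X} = \frac{-42 + X}{s + X^{3}}$)
$4 P{\left(z{\left(\left(-2\right) \left(-3\right),7 \right)},-70 \right)} = 4 \frac{-42 - 70}{7^{2} + \left(-70\right)^{3}} = 4 \frac{1}{49 - 343000} \left(-112\right) = 4 \frac{1}{-342951} \left(-112\right) = 4 \left(\left(- \frac{1}{342951}\right) \left(-112\right)\right) = 4 \cdot \frac{16}{48993} = \frac{64}{48993}$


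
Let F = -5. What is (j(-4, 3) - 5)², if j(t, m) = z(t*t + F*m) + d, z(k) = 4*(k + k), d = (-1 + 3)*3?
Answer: 81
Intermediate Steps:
d = 6 (d = 2*3 = 6)
z(k) = 8*k (z(k) = 4*(2*k) = 8*k)
j(t, m) = 6 - 40*m + 8*t² (j(t, m) = 8*(t*t - 5*m) + 6 = 8*(t² - 5*m) + 6 = (-40*m + 8*t²) + 6 = 6 - 40*m + 8*t²)
(j(-4, 3) - 5)² = ((6 - 40*3 + 8*(-4)²) - 5)² = ((6 - 120 + 8*16) - 5)² = ((6 - 120 + 128) - 5)² = (14 - 5)² = 9² = 81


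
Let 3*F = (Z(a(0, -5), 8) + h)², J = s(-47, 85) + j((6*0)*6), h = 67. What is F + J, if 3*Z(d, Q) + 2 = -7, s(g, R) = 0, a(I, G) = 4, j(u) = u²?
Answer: 4096/3 ≈ 1365.3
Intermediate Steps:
Z(d, Q) = -3 (Z(d, Q) = -⅔ + (⅓)*(-7) = -⅔ - 7/3 = -3)
J = 0 (J = 0 + ((6*0)*6)² = 0 + (0*6)² = 0 + 0² = 0 + 0 = 0)
F = 4096/3 (F = (-3 + 67)²/3 = (⅓)*64² = (⅓)*4096 = 4096/3 ≈ 1365.3)
F + J = 4096/3 + 0 = 4096/3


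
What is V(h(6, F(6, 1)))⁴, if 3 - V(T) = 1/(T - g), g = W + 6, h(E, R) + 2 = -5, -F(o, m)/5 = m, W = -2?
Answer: 1336336/14641 ≈ 91.274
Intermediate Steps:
F(o, m) = -5*m
h(E, R) = -7 (h(E, R) = -2 - 5 = -7)
g = 4 (g = -2 + 6 = 4)
V(T) = 3 - 1/(-4 + T) (V(T) = 3 - 1/(T - 1*4) = 3 - 1/(T - 4) = 3 - 1/(-4 + T))
V(h(6, F(6, 1)))⁴ = ((-13 + 3*(-7))/(-4 - 7))⁴ = ((-13 - 21)/(-11))⁴ = (-1/11*(-34))⁴ = (34/11)⁴ = 1336336/14641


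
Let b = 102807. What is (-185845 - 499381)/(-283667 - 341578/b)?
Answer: 1194000498/494293133 ≈ 2.4156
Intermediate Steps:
(-185845 - 499381)/(-283667 - 341578/b) = (-185845 - 499381)/(-283667 - 341578/102807) = -685226/(-283667 - 341578*1/102807) = -685226/(-283667 - 341578/102807) = -685226/(-29163294847/102807) = -685226*(-102807/29163294847) = 1194000498/494293133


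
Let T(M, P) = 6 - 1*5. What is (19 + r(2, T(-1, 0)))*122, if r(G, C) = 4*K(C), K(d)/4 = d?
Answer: 4270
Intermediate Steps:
T(M, P) = 1 (T(M, P) = 6 - 5 = 1)
K(d) = 4*d
r(G, C) = 16*C (r(G, C) = 4*(4*C) = 16*C)
(19 + r(2, T(-1, 0)))*122 = (19 + 16*1)*122 = (19 + 16)*122 = 35*122 = 4270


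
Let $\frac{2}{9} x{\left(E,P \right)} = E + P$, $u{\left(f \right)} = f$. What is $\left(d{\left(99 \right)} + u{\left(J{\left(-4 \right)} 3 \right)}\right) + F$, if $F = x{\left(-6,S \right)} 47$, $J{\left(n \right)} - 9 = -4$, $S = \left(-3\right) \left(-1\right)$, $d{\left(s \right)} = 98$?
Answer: $- \frac{1043}{2} \approx -521.5$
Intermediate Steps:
$S = 3$
$J{\left(n \right)} = 5$ ($J{\left(n \right)} = 9 - 4 = 5$)
$x{\left(E,P \right)} = \frac{9 E}{2} + \frac{9 P}{2}$ ($x{\left(E,P \right)} = \frac{9 \left(E + P\right)}{2} = \frac{9 E}{2} + \frac{9 P}{2}$)
$F = - \frac{1269}{2}$ ($F = \left(\frac{9}{2} \left(-6\right) + \frac{9}{2} \cdot 3\right) 47 = \left(-27 + \frac{27}{2}\right) 47 = \left(- \frac{27}{2}\right) 47 = - \frac{1269}{2} \approx -634.5$)
$\left(d{\left(99 \right)} + u{\left(J{\left(-4 \right)} 3 \right)}\right) + F = \left(98 + 5 \cdot 3\right) - \frac{1269}{2} = \left(98 + 15\right) - \frac{1269}{2} = 113 - \frac{1269}{2} = - \frac{1043}{2}$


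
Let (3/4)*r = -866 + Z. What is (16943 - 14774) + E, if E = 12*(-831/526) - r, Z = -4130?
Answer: 6952175/789 ≈ 8811.4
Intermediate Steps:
r = -19984/3 (r = 4*(-866 - 4130)/3 = (4/3)*(-4996) = -19984/3 ≈ -6661.3)
E = 5240834/789 (E = 12*(-831/526) - 1*(-19984/3) = 12*(-831*1/526) + 19984/3 = 12*(-831/526) + 19984/3 = -4986/263 + 19984/3 = 5240834/789 ≈ 6642.4)
(16943 - 14774) + E = (16943 - 14774) + 5240834/789 = 2169 + 5240834/789 = 6952175/789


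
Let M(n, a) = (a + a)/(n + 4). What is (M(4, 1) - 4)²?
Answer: 225/16 ≈ 14.063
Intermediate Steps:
M(n, a) = 2*a/(4 + n) (M(n, a) = (2*a)/(4 + n) = 2*a/(4 + n))
(M(4, 1) - 4)² = (2*1/(4 + 4) - 4)² = (2*1/8 - 4)² = (2*1*(⅛) - 4)² = (¼ - 4)² = (-15/4)² = 225/16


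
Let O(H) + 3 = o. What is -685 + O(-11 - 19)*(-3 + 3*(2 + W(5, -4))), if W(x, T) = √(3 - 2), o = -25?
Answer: -853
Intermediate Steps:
W(x, T) = 1 (W(x, T) = √1 = 1)
O(H) = -28 (O(H) = -3 - 25 = -28)
-685 + O(-11 - 19)*(-3 + 3*(2 + W(5, -4))) = -685 - 28*(-3 + 3*(2 + 1)) = -685 - 28*(-3 + 3*3) = -685 - 28*(-3 + 9) = -685 - 28*6 = -685 - 168 = -853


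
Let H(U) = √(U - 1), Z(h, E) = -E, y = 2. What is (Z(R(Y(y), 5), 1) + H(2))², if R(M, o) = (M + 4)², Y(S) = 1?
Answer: 0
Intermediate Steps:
R(M, o) = (4 + M)²
H(U) = √(-1 + U)
(Z(R(Y(y), 5), 1) + H(2))² = (-1*1 + √(-1 + 2))² = (-1 + √1)² = (-1 + 1)² = 0² = 0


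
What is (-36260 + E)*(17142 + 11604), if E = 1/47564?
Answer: -24788691094347/23782 ≈ -1.0423e+9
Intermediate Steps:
E = 1/47564 ≈ 2.1024e-5
(-36260 + E)*(17142 + 11604) = (-36260 + 1/47564)*(17142 + 11604) = -1724670639/47564*28746 = -24788691094347/23782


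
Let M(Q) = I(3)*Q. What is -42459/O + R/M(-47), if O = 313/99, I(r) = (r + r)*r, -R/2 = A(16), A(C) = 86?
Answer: -1778028625/132399 ≈ -13429.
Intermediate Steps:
R = -172 (R = -2*86 = -172)
I(r) = 2*r² (I(r) = (2*r)*r = 2*r²)
M(Q) = 18*Q (M(Q) = (2*3²)*Q = (2*9)*Q = 18*Q)
O = 313/99 (O = (1/99)*313 = 313/99 ≈ 3.1616)
-42459/O + R/M(-47) = -42459/313/99 - 172/(18*(-47)) = -42459*99/313 - 172/(-846) = -4203441/313 - 172*(-1/846) = -4203441/313 + 86/423 = -1778028625/132399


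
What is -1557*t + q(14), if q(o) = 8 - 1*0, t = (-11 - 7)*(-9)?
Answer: -252226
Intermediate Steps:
t = 162 (t = -18*(-9) = 162)
q(o) = 8 (q(o) = 8 + 0 = 8)
-1557*t + q(14) = -1557*162 + 8 = -252234 + 8 = -252226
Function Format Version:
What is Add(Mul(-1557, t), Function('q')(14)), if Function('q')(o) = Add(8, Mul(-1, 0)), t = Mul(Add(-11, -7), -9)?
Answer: -252226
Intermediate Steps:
t = 162 (t = Mul(-18, -9) = 162)
Function('q')(o) = 8 (Function('q')(o) = Add(8, 0) = 8)
Add(Mul(-1557, t), Function('q')(14)) = Add(Mul(-1557, 162), 8) = Add(-252234, 8) = -252226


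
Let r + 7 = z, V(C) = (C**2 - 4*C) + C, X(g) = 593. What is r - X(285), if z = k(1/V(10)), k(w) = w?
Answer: -41999/70 ≈ -599.99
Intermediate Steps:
V(C) = C**2 - 3*C
z = 1/70 (z = 1/(10*(-3 + 10)) = 1/(10*7) = 1/70 ≈ 0.014286)
r = -489/70 (r = -7 + 1/70 = -489/70 ≈ -6.9857)
r - X(285) = -489/70 - 1*593 = -489/70 - 593 = -41999/70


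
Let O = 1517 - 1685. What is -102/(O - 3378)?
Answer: 17/591 ≈ 0.028765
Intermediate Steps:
O = -168
-102/(O - 3378) = -102/(-168 - 3378) = -102/(-3546) = -102*(-1/3546) = 17/591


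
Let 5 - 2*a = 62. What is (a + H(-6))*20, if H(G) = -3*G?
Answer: -210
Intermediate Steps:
a = -57/2 (a = 5/2 - ½*62 = 5/2 - 31 = -57/2 ≈ -28.500)
(a + H(-6))*20 = (-57/2 - 3*(-6))*20 = (-57/2 + 18)*20 = -21/2*20 = -210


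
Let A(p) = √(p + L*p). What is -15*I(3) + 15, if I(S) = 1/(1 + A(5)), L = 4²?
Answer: 425/28 - 5*√85/28 ≈ 13.532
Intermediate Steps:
L = 16
A(p) = √17*√p (A(p) = √(p + 16*p) = √(17*p) = √17*√p)
I(S) = 1/(1 + √85) (I(S) = 1/(1 + √17*√5) = 1/(1 + √85))
-15*I(3) + 15 = -15*(-1/84 + √85/84) + 15 = (5/28 - 5*√85/28) + 15 = 425/28 - 5*√85/28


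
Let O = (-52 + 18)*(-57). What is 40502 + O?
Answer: 42440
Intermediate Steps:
O = 1938 (O = -34*(-57) = 1938)
40502 + O = 40502 + 1938 = 42440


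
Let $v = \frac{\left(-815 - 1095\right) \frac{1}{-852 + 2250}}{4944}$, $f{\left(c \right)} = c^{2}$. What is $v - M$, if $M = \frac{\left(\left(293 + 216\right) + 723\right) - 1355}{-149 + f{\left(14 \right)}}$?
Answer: $\frac{425025403}{162425232} \approx 2.6167$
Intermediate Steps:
$v = - \frac{955}{3455856}$ ($v = - \frac{1910}{1398} \cdot \frac{1}{4944} = \left(-1910\right) \frac{1}{1398} \cdot \frac{1}{4944} = \left(- \frac{955}{699}\right) \frac{1}{4944} = - \frac{955}{3455856} \approx -0.00027634$)
$M = - \frac{123}{47}$ ($M = \frac{\left(\left(293 + 216\right) + 723\right) - 1355}{-149 + 14^{2}} = \frac{\left(509 + 723\right) - 1355}{-149 + 196} = \frac{1232 - 1355}{47} = \left(-123\right) \frac{1}{47} = - \frac{123}{47} \approx -2.617$)
$v - M = - \frac{955}{3455856} - - \frac{123}{47} = - \frac{955}{3455856} + \frac{123}{47} = \frac{425025403}{162425232}$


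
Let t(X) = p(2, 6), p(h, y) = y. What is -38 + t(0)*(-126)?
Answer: -794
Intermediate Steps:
t(X) = 6
-38 + t(0)*(-126) = -38 + 6*(-126) = -38 - 756 = -794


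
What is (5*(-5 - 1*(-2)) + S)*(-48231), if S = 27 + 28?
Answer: -1929240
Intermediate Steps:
S = 55
(5*(-5 - 1*(-2)) + S)*(-48231) = (5*(-5 - 1*(-2)) + 55)*(-48231) = (5*(-5 + 2) + 55)*(-48231) = (5*(-3) + 55)*(-48231) = (-15 + 55)*(-48231) = 40*(-48231) = -1929240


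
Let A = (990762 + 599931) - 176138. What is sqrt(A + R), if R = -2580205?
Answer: 5*I*sqrt(46626) ≈ 1079.7*I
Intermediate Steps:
A = 1414555 (A = 1590693 - 176138 = 1414555)
sqrt(A + R) = sqrt(1414555 - 2580205) = sqrt(-1165650) = 5*I*sqrt(46626)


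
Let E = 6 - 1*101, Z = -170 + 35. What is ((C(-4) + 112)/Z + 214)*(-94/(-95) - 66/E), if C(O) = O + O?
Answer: 921152/2565 ≈ 359.12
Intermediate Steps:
Z = -135
C(O) = 2*O
E = -95 (E = 6 - 101 = -95)
((C(-4) + 112)/Z + 214)*(-94/(-95) - 66/E) = ((2*(-4) + 112)/(-135) + 214)*(-94/(-95) - 66/(-95)) = ((-8 + 112)*(-1/135) + 214)*(-94*(-1/95) - 66*(-1/95)) = (104*(-1/135) + 214)*(94/95 + 66/95) = (-104/135 + 214)*(32/19) = (28786/135)*(32/19) = 921152/2565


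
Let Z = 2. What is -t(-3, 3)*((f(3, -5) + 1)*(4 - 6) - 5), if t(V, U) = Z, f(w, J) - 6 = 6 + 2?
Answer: 70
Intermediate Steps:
f(w, J) = 14 (f(w, J) = 6 + (6 + 2) = 6 + 8 = 14)
t(V, U) = 2
-t(-3, 3)*((f(3, -5) + 1)*(4 - 6) - 5) = -2*((14 + 1)*(4 - 6) - 5) = -2*(15*(-2) - 5) = -2*(-30 - 5) = -2*(-35) = -1*(-70) = 70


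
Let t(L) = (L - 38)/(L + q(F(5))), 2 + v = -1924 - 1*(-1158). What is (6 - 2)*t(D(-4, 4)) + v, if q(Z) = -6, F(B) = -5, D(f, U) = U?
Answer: -700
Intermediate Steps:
v = -768 (v = -2 + (-1924 - 1*(-1158)) = -2 + (-1924 + 1158) = -2 - 766 = -768)
t(L) = (-38 + L)/(-6 + L) (t(L) = (L - 38)/(L - 6) = (-38 + L)/(-6 + L))
(6 - 2)*t(D(-4, 4)) + v = (6 - 2)*((-38 + 4)/(-6 + 4)) - 768 = 4*(-34/(-2)) - 768 = 4*(-1/2*(-34)) - 768 = 4*17 - 768 = 68 - 768 = -700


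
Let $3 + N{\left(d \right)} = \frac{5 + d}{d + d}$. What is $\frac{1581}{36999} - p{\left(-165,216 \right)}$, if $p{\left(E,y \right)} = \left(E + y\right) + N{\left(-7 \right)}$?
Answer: $- \frac{4152532}{86331} \approx -48.1$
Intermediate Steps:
$N{\left(d \right)} = -3 + \frac{5 + d}{2 d}$ ($N{\left(d \right)} = -3 + \frac{5 + d}{d + d} = -3 + \frac{5 + d}{2 d}$)
$p{\left(E,y \right)} = - \frac{20}{7} + E + y$ ($p{\left(E,y \right)} = \left(E + y\right) + \frac{5 \left(1 - -7\right)}{2 \left(-7\right)} = \left(E + y\right) + \frac{5}{2} \left(- \frac{1}{7}\right) \left(1 + 7\right) = \left(E + y\right) + \frac{5}{2} \left(- \frac{1}{7}\right) 8 = \left(E + y\right) - \frac{20}{7} = - \frac{20}{7} + E + y$)
$\frac{1581}{36999} - p{\left(-165,216 \right)} = \frac{1581}{36999} - \left(- \frac{20}{7} - 165 + 216\right) = 1581 \cdot \frac{1}{36999} - \frac{337}{7} = \frac{527}{12333} - \frac{337}{7} = - \frac{4152532}{86331}$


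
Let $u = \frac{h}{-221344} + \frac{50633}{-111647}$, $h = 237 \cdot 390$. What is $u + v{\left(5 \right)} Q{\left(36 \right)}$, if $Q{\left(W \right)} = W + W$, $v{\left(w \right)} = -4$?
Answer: $- \frac{3569348095273}{12356196784} \approx -288.87$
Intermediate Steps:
$h = 92430$
$Q{\left(W \right)} = 2 W$
$u = - \frac{10763421481}{12356196784}$ ($u = \frac{92430}{-221344} + \frac{50633}{-111647} = 92430 \left(- \frac{1}{221344}\right) + 50633 \left(- \frac{1}{111647}\right) = - \frac{46215}{110672} - \frac{50633}{111647} = - \frac{10763421481}{12356196784} \approx -0.87109$)
$u + v{\left(5 \right)} Q{\left(36 \right)} = - \frac{10763421481}{12356196784} - 4 \cdot 2 \cdot 36 = - \frac{10763421481}{12356196784} - 288 = - \frac{3569348095273}{12356196784}$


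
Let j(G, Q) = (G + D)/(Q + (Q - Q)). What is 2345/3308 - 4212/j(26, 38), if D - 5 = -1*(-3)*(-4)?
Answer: -27864247/3308 ≈ -8423.3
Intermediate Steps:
D = -7 (D = 5 - 1*(-3)*(-4) = 5 + 3*(-4) = 5 - 12 = -7)
j(G, Q) = (-7 + G)/Q (j(G, Q) = (G - 7)/(Q + (Q - Q)) = (-7 + G)/(Q + 0) = (-7 + G)/Q)
2345/3308 - 4212/j(26, 38) = 2345/3308 - 4212*38/(-7 + 26) = 2345*(1/3308) - 4212/((1/38)*19) = 2345/3308 - 4212/½ = 2345/3308 - 4212*2 = 2345/3308 - 8424 = -27864247/3308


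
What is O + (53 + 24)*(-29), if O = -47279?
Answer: -49512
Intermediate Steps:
O + (53 + 24)*(-29) = -47279 + (53 + 24)*(-29) = -47279 + 77*(-29) = -47279 - 2233 = -49512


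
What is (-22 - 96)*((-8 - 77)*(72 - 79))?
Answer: -70210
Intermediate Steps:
(-22 - 96)*((-8 - 77)*(72 - 79)) = -(-10030)*(-7) = -118*595 = -70210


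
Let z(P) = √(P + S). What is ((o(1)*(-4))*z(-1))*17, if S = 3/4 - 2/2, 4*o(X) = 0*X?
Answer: 0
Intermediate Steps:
o(X) = 0 (o(X) = (0*X)/4 = (¼)*0 = 0)
S = -¼ (S = 3*(¼) - 2*½ = ¾ - 1 = -¼ ≈ -0.25000)
z(P) = √(-¼ + P) (z(P) = √(P - ¼) = √(-¼ + P))
((o(1)*(-4))*z(-1))*17 = ((0*(-4))*(√(-1 + 4*(-1))/2))*17 = (0*(√(-1 - 4)/2))*17 = (0*(√(-5)/2))*17 = (0*((I*√5)/2))*17 = (0*(I*√5/2))*17 = 0*17 = 0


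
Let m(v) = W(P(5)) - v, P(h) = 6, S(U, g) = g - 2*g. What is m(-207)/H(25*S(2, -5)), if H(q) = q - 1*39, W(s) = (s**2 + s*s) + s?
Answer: 285/86 ≈ 3.3140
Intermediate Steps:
S(U, g) = -g
W(s) = s + 2*s**2 (W(s) = (s**2 + s**2) + s = 2*s**2 + s = s + 2*s**2)
H(q) = -39 + q (H(q) = q - 39 = -39 + q)
m(v) = 78 - v (m(v) = 6*(1 + 2*6) - v = 6*(1 + 12) - v = 6*13 - v = 78 - v)
m(-207)/H(25*S(2, -5)) = (78 - 1*(-207))/(-39 + 25*(-1*(-5))) = (78 + 207)/(-39 + 25*5) = 285/(-39 + 125) = 285/86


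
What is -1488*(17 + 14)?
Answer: -46128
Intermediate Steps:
-1488*(17 + 14) = -1488*31 = -46128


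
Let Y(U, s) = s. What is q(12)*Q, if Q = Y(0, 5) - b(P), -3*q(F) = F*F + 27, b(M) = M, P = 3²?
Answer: 228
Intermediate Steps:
P = 9
q(F) = -9 - F²/3 (q(F) = -(F*F + 27)/3 = -(F² + 27)/3 = -(27 + F²)/3 = -9 - F²/3)
Q = -4 (Q = 5 - 1*9 = 5 - 9 = -4)
q(12)*Q = (-9 - ⅓*12²)*(-4) = (-9 - ⅓*144)*(-4) = (-9 - 48)*(-4) = -57*(-4) = 228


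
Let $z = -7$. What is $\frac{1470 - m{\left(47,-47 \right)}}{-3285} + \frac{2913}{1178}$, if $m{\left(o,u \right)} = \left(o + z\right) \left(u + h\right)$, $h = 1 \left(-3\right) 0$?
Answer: $\frac{1124581}{773946} \approx 1.453$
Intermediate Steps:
$h = 0$ ($h = \left(-3\right) 0 = 0$)
$m{\left(o,u \right)} = u \left(-7 + o\right)$ ($m{\left(o,u \right)} = \left(o - 7\right) \left(u + 0\right) = \left(-7 + o\right) u = u \left(-7 + o\right)$)
$\frac{1470 - m{\left(47,-47 \right)}}{-3285} + \frac{2913}{1178} = \frac{1470 - - 47 \left(-7 + 47\right)}{-3285} + \frac{2913}{1178} = \left(1470 - \left(-47\right) 40\right) \left(- \frac{1}{3285}\right) + 2913 \cdot \frac{1}{1178} = \left(1470 - -1880\right) \left(- \frac{1}{3285}\right) + \frac{2913}{1178} = \left(1470 + 1880\right) \left(- \frac{1}{3285}\right) + \frac{2913}{1178} = 3350 \left(- \frac{1}{3285}\right) + \frac{2913}{1178} = - \frac{670}{657} + \frac{2913}{1178} = \frac{1124581}{773946}$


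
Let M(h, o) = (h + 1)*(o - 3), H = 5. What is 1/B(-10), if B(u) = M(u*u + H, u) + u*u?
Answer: -1/1278 ≈ -0.00078247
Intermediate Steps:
M(h, o) = (1 + h)*(-3 + o)
B(u) = -18 + u - 2*u² + u*(5 + u²) (B(u) = (-3 + u - 3*(u*u + 5) + (u*u + 5)*u) + u*u = (-3 + u - 3*(u² + 5) + (u² + 5)*u) + u² = (-3 + u - 3*(5 + u²) + (5 + u²)*u) + u² = (-3 + u + (-15 - 3*u²) + u*(5 + u²)) + u² = (-18 + u - 3*u² + u*(5 + u²)) + u² = -18 + u - 2*u² + u*(5 + u²))
1/B(-10) = 1/(-18 + (-10)³ - 2*(-10)² + 6*(-10)) = 1/(-18 - 1000 - 2*100 - 60) = 1/(-18 - 1000 - 200 - 60) = 1/(-1278) = -1/1278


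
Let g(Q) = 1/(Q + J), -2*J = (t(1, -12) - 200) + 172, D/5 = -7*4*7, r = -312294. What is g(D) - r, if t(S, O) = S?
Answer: 603664300/1933 ≈ 3.1229e+5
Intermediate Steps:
D = -980 (D = 5*(-7*4*7) = 5*(-28*7) = 5*(-196) = -980)
J = 27/2 (J = -((1 - 200) + 172)/2 = -(-199 + 172)/2 = -½*(-27) = 27/2 ≈ 13.500)
g(Q) = 1/(27/2 + Q) (g(Q) = 1/(Q + 27/2) = 1/(27/2 + Q))
g(D) - r = 2/(27 + 2*(-980)) - 1*(-312294) = 2/(27 - 1960) + 312294 = 2/(-1933) + 312294 = 2*(-1/1933) + 312294 = -2/1933 + 312294 = 603664300/1933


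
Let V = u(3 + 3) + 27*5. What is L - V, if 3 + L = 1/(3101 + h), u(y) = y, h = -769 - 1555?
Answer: -111887/777 ≈ -144.00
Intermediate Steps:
h = -2324
L = -2330/777 (L = -3 + 1/(3101 - 2324) = -3 + 1/777 = -2330/777 ≈ -2.9987)
V = 141 (V = (3 + 3) + 27*5 = 6 + 135 = 141)
L - V = -2330/777 - 1*141 = -2330/777 - 141 = -111887/777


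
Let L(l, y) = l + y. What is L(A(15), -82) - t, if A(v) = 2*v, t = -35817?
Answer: 35765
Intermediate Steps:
L(A(15), -82) - t = (2*15 - 82) - 1*(-35817) = (30 - 82) + 35817 = -52 + 35817 = 35765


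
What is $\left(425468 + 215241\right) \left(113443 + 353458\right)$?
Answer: $299147672809$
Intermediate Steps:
$\left(425468 + 215241\right) \left(113443 + 353458\right) = 640709 \cdot 466901 = 299147672809$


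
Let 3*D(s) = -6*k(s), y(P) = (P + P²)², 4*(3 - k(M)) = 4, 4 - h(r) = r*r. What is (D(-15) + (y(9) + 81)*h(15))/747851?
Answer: -1808005/747851 ≈ -2.4176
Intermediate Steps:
h(r) = 4 - r² (h(r) = 4 - r*r = 4 - r²)
k(M) = 2 (k(M) = 3 - ¼*4 = 3 - 1 = 2)
D(s) = -4 (D(s) = (-6*2)/3 = (⅓)*(-12) = -4)
(D(-15) + (y(9) + 81)*h(15))/747851 = (-4 + (9²*(1 + 9)² + 81)*(4 - 1*15²))/747851 = (-4 + (81*10² + 81)*(4 - 1*225))*(1/747851) = (-4 + (81*100 + 81)*(4 - 225))*(1/747851) = (-4 + (8100 + 81)*(-221))*(1/747851) = (-4 + 8181*(-221))*(1/747851) = (-4 - 1808001)*(1/747851) = -1808005*1/747851 = -1808005/747851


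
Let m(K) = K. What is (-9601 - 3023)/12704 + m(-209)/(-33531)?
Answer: -26290013/26623614 ≈ -0.98747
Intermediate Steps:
(-9601 - 3023)/12704 + m(-209)/(-33531) = (-9601 - 3023)/12704 - 209/(-33531) = -12624*1/12704 - 209*(-1/33531) = -789/794 + 209/33531 = -26290013/26623614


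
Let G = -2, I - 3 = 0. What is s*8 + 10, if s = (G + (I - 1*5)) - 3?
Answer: -46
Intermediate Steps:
I = 3 (I = 3 + 0 = 3)
s = -7 (s = (-2 + (3 - 1*5)) - 3 = (-2 + (3 - 5)) - 3 = (-2 - 2) - 3 = -4 - 3 = -7)
s*8 + 10 = -7*8 + 10 = -56 + 10 = -46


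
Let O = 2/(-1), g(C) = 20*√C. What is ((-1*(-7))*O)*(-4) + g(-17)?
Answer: 56 + 20*I*√17 ≈ 56.0 + 82.462*I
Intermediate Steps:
O = -2 (O = 2*(-1) = -2)
((-1*(-7))*O)*(-4) + g(-17) = (-1*(-7)*(-2))*(-4) + 20*√(-17) = (7*(-2))*(-4) + 20*(I*√17) = -14*(-4) + 20*I*√17 = 56 + 20*I*√17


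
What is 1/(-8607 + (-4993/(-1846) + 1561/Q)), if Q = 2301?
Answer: -326742/2811162971 ≈ -0.00011623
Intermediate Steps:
1/(-8607 + (-4993/(-1846) + 1561/Q)) = 1/(-8607 + (-4993/(-1846) + 1561/2301)) = 1/(-8607 + (-4993*(-1/1846) + 1561*(1/2301))) = 1/(-8607 + (4993/1846 + 1561/2301)) = 1/(-8607 + 1105423/326742) = 1/(-2811162971/326742) = -326742/2811162971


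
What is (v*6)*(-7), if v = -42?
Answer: 1764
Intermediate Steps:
(v*6)*(-7) = -42*6*(-7) = -252*(-7) = 1764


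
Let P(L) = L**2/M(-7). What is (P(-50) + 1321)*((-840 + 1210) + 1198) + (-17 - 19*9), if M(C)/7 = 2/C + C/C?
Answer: 2855140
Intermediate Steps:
M(C) = 7 + 14/C (M(C) = 7*(2/C + C/C) = 7*(2/C + 1) = 7*(1 + 2/C) = 7 + 14/C)
P(L) = L**2/5 (P(L) = L**2/(7 + 14/(-7)) = L**2/(7 + 14*(-1/7)) = L**2/(7 - 2) = L**2/5)
(P(-50) + 1321)*((-840 + 1210) + 1198) + (-17 - 19*9) = ((1/5)*(-50)**2 + 1321)*((-840 + 1210) + 1198) + (-17 - 19*9) = ((1/5)*2500 + 1321)*(370 + 1198) + (-17 - 171) = (500 + 1321)*1568 - 188 = 1821*1568 - 188 = 2855328 - 188 = 2855140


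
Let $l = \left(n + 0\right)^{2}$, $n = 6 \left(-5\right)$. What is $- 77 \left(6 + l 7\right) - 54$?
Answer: $-485616$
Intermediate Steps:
$n = -30$
$l = 900$ ($l = \left(-30 + 0\right)^{2} = \left(-30\right)^{2} = 900$)
$- 77 \left(6 + l 7\right) - 54 = - 77 \left(6 + 900 \cdot 7\right) - 54 = - 77 \left(6 + 6300\right) - 54 = \left(-77\right) 6306 - 54 = -485562 - 54 = -485616$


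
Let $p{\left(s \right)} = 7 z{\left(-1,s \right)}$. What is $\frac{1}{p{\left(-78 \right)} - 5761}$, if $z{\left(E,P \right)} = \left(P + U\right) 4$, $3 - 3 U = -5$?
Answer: $- \frac{3}{23611} \approx -0.00012706$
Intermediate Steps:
$U = \frac{8}{3}$ ($U = 1 - - \frac{5}{3} = 1 + \frac{5}{3} = \frac{8}{3} \approx 2.6667$)
$z{\left(E,P \right)} = \frac{32}{3} + 4 P$ ($z{\left(E,P \right)} = \left(P + \frac{8}{3}\right) 4 = \left(\frac{8}{3} + P\right) 4 = \frac{32}{3} + 4 P$)
$p{\left(s \right)} = \frac{224}{3} + 28 s$ ($p{\left(s \right)} = 7 \left(\frac{32}{3} + 4 s\right) = \frac{224}{3} + 28 s$)
$\frac{1}{p{\left(-78 \right)} - 5761} = \frac{1}{\left(\frac{224}{3} + 28 \left(-78\right)\right) - 5761} = \frac{1}{\left(\frac{224}{3} - 2184\right) - 5761} = \frac{1}{- \frac{6328}{3} - 5761} = \frac{1}{- \frac{23611}{3}} = - \frac{3}{23611}$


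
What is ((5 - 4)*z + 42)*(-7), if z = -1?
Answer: -287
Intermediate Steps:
((5 - 4)*z + 42)*(-7) = ((5 - 4)*(-1) + 42)*(-7) = (1*(-1) + 42)*(-7) = (-1 + 42)*(-7) = 41*(-7) = -287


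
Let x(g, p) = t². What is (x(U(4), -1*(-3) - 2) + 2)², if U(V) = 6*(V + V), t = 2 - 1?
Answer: 9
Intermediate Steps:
t = 1
U(V) = 12*V (U(V) = 6*(2*V) = 12*V)
x(g, p) = 1 (x(g, p) = 1² = 1)
(x(U(4), -1*(-3) - 2) + 2)² = (1 + 2)² = 3² = 9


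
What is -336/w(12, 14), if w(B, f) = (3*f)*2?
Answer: -4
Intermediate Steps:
w(B, f) = 6*f
-336/w(12, 14) = -336/(6*14) = -336/84 = -336*1/84 = -4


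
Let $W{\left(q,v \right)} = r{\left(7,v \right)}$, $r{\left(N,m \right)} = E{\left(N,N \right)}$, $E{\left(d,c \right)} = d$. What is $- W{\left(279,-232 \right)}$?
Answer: $-7$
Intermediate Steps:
$r{\left(N,m \right)} = N$
$W{\left(q,v \right)} = 7$
$- W{\left(279,-232 \right)} = \left(-1\right) 7 = -7$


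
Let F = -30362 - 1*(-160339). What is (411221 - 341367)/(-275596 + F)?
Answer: -69854/145619 ≈ -0.47970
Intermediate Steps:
F = 129977 (F = -30362 + 160339 = 129977)
(411221 - 341367)/(-275596 + F) = (411221 - 341367)/(-275596 + 129977) = 69854/(-145619) = 69854*(-1/145619) = -69854/145619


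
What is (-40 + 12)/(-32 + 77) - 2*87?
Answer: -7858/45 ≈ -174.62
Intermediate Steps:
(-40 + 12)/(-32 + 77) - 2*87 = -28/45 - 174 = -7858/45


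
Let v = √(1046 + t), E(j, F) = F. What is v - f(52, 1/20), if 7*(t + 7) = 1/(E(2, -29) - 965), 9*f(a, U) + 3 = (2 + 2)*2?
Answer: -5/9 + √1026569262/994 ≈ 31.678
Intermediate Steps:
f(a, U) = 5/9 (f(a, U) = -⅓ + ((2 + 2)*2)/9 = -⅓ + (4*2)/9 = -⅓ + (⅑)*8 = -⅓ + 8/9 = 5/9)
t = -48707/6958 (t = -7 + 1/(7*(-29 - 965)) = -7 + (⅐)/(-994) = -7 + (⅐)*(-1/994) = -7 - 1/6958 = -48707/6958 ≈ -7.0001)
v = √1026569262/994 (v = √(1046 - 48707/6958) = √(7229361/6958) = √1026569262/994 ≈ 32.234)
v - f(52, 1/20) = √1026569262/994 - 1*5/9 = √1026569262/994 - 5/9 = -5/9 + √1026569262/994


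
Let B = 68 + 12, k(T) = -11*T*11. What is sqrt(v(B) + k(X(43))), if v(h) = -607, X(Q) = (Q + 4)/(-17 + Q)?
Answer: I*sqrt(558194)/26 ≈ 28.736*I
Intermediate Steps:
X(Q) = (4 + Q)/(-17 + Q)
k(T) = -121*T
B = 80
sqrt(v(B) + k(X(43))) = sqrt(-607 - 121*(4 + 43)/(-17 + 43)) = sqrt(-607 - 121*47/26) = sqrt(-607 - 5687/26) = sqrt(-21469/26) = I*sqrt(558194)/26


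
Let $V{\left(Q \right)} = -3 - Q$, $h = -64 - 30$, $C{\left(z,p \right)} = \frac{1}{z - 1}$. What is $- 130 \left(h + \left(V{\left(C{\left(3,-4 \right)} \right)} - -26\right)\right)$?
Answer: $9295$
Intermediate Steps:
$C{\left(z,p \right)} = \frac{1}{-1 + z}$
$h = -94$
$- 130 \left(h + \left(V{\left(C{\left(3,-4 \right)} \right)} - -26\right)\right) = - 130 \left(-94 - \left(-23 + \frac{1}{-1 + 3}\right)\right) = - 130 \left(-94 + \left(\left(-3 - \frac{1}{2}\right) + 26\right)\right) = - 130 \left(-94 + \left(- \frac{7}{2} + 26\right)\right) = - 130 \left(-94 + \frac{45}{2}\right) = \left(-130\right) \left(- \frac{143}{2}\right) = 9295$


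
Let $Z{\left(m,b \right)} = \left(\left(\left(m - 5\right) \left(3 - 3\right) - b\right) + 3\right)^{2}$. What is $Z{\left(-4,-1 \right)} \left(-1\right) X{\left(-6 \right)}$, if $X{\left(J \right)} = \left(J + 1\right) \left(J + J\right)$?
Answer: $-960$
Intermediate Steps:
$X{\left(J \right)} = 2 J \left(1 + J\right)$ ($X{\left(J \right)} = \left(1 + J\right) 2 J = 2 J \left(1 + J\right)$)
$Z{\left(m,b \right)} = \left(3 - b\right)^{2}$ ($Z{\left(m,b \right)} = \left(\left(\left(-5 + m\right) 0 - b\right) + 3\right)^{2} = \left(\left(0 - b\right) + 3\right)^{2} = \left(- b + 3\right)^{2} = \left(3 - b\right)^{2}$)
$Z{\left(-4,-1 \right)} \left(-1\right) X{\left(-6 \right)} = \left(-3 - 1\right)^{2} \left(-1\right) 2 \left(-6\right) \left(1 - 6\right) = \left(-4\right)^{2} \left(-1\right) 2 \left(-6\right) \left(-5\right) = 16 \left(-1\right) 60 = \left(-16\right) 60 = -960$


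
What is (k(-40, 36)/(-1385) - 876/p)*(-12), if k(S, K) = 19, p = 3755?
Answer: 3083052/1040135 ≈ 2.9641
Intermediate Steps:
(k(-40, 36)/(-1385) - 876/p)*(-12) = (19/(-1385) - 876/3755)*(-12) = (19*(-1/1385) - 876*1/3755)*(-12) = (-19/1385 - 876/3755)*(-12) = -256921/1040135*(-12) = 3083052/1040135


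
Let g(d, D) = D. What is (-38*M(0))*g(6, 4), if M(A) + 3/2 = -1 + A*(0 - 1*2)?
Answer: 380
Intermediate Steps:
M(A) = -5/2 - 2*A (M(A) = -3/2 + (-1 + A*(0 - 1*2)) = -3/2 + (-1 + A*(0 - 2)) = -3/2 + (-1 + A*(-2)) = -3/2 + (-1 - 2*A) = -5/2 - 2*A)
(-38*M(0))*g(6, 4) = -38*(-5/2 - 2*0)*4 = -38*(-5/2 + 0)*4 = -38*(-5/2)*4 = 95*4 = 380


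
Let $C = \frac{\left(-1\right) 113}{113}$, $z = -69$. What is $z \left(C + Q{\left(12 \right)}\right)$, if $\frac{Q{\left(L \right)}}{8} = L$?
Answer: $-6555$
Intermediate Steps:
$Q{\left(L \right)} = 8 L$
$C = -1$ ($C = \left(-113\right) \frac{1}{113} = -1$)
$z \left(C + Q{\left(12 \right)}\right) = - 69 \left(-1 + 8 \cdot 12\right) = - 69 \left(-1 + 96\right) = \left(-69\right) 95 = -6555$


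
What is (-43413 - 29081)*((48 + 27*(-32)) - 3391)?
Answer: 304982258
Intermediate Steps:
(-43413 - 29081)*((48 + 27*(-32)) - 3391) = -72494*((48 - 864) - 3391) = -72494*(-816 - 3391) = -72494*(-4207) = 304982258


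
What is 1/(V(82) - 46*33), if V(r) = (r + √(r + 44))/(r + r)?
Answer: -20407340/30968138387 - 246*√14/30968138387 ≈ -0.00065901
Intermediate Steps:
V(r) = (r + √(44 + r))/(2*r) (V(r) = (r + √(44 + r))/((2*r)) = (r + √(44 + r))*(1/(2*r)) = (r + √(44 + r))/(2*r))
1/(V(82) - 46*33) = 1/((½)*(82 + √(44 + 82))/82 - 46*33) = 1/((½)*(1/82)*(82 + √126) - 1518) = 1/((½)*(1/82)*(82 + 3*√14) - 1518) = 1/((½ + 3*√14/164) - 1518) = 1/(-3035/2 + 3*√14/164)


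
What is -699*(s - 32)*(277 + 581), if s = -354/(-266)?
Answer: 2446347618/133 ≈ 1.8394e+7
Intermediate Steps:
s = 177/133 (s = -354*(-1/266) = 177/133 ≈ 1.3308)
-699*(s - 32)*(277 + 581) = -699*(177/133 - 32)*(277 + 581) = -(-2851221)*858/133 = -699*(-3499782/133) = 2446347618/133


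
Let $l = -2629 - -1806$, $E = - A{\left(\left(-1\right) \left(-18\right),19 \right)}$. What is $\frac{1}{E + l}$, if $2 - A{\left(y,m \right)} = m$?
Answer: $- \frac{1}{806} \approx -0.0012407$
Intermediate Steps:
$A{\left(y,m \right)} = 2 - m$
$E = 17$ ($E = - (2 - 19) = \left(-1\right) \left(-17\right) = 17$)
$l = -823$ ($l = -2629 + 1806 = -823$)
$\frac{1}{E + l} = \frac{1}{17 - 823} = \frac{1}{-806} = - \frac{1}{806}$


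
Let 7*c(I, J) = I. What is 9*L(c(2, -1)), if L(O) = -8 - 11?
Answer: -171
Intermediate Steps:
c(I, J) = I/7
L(O) = -19
9*L(c(2, -1)) = 9*(-19) = -171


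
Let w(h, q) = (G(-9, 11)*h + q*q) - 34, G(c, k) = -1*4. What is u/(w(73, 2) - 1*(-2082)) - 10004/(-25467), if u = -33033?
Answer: -74876761/4074720 ≈ -18.376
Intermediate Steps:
G(c, k) = -4
w(h, q) = -34 + q² - 4*h (w(h, q) = (-4*h + q*q) - 34 = (-4*h + q²) - 34 = (q² - 4*h) - 34 = -34 + q² - 4*h)
u/(w(73, 2) - 1*(-2082)) - 10004/(-25467) = -33033/((-34 + 2² - 4*73) - 1*(-2082)) - 10004/(-25467) = -33033/((-34 + 4 - 292) + 2082) - 10004*(-1/25467) = -33033/(-322 + 2082) + 10004/25467 = -33033/1760 + 10004/25467 = -33033*1/1760 + 10004/25467 = -3003/160 + 10004/25467 = -74876761/4074720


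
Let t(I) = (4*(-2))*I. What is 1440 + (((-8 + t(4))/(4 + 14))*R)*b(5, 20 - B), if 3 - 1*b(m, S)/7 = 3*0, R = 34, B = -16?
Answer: -440/3 ≈ -146.67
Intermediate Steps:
t(I) = -8*I
b(m, S) = 21 (b(m, S) = 21 - 21*0 = 21 - 7*0 = 21 + 0 = 21)
1440 + (((-8 + t(4))/(4 + 14))*R)*b(5, 20 - B) = 1440 + (((-8 - 8*4)/(4 + 14))*34)*21 = 1440 + (((-8 - 32)/18)*34)*21 = 1440 + (-40*1/18*34)*21 = 1440 - 20/9*34*21 = 1440 - 680/9*21 = 1440 - 4760/3 = -440/3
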